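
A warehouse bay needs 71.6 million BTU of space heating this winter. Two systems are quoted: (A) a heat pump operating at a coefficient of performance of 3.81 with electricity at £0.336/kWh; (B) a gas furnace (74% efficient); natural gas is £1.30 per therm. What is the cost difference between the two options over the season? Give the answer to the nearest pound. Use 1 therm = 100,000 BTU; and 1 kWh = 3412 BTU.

£593

Heat load = 71.6 × 10⁶ BTU = 71,600,000 BTU
Gas: input = 71,600,000 / 0.74 = 96,756,757 BTU = 967.6 therm → 967.6 × £1.30 = £1,257.84
Heat pump: 71,600,000 BTU / 3412 = 20,980 kWh heat; / 3.81 = 5,508 kWh in → × £0.336 = £1,850.62
Difference = |£1,257.84 − £1,850.62| = £592.79 ≈ £593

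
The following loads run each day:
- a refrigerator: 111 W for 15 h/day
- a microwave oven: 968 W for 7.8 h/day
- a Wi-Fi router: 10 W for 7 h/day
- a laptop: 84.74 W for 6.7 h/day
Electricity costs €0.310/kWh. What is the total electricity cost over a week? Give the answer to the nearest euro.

refrigerator: 111 W × 15 h × 7 d = 11,655 Wh = 11.65 kWh
microwave oven: 968 W × 7.8 h × 7 d = 52,853 Wh = 52.85 kWh
Wi-Fi router: 10 W × 7 h × 7 d = 490 Wh = 0.49 kWh
laptop: 84.74 W × 6.7 h × 7 d = 3,974 Wh = 3.974 kWh
Total energy = 11.65 + 52.85 + 0.49 + 3.974 = 68.97 kWh
Cost = 68.97 kWh × €0.310 = €21.38 ≈ €21

€21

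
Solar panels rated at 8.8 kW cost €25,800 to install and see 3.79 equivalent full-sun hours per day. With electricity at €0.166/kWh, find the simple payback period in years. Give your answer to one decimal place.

12.8 years

Daily generation = 8.8 kW × 3.79 h = 33.35 kWh
Annual generation = 33.35 × 365 = 12173 kWh
Annual savings = 12173 × €0.166 = €2,020.80
Payback = €25,800 / €2,020.80 = 12.8 years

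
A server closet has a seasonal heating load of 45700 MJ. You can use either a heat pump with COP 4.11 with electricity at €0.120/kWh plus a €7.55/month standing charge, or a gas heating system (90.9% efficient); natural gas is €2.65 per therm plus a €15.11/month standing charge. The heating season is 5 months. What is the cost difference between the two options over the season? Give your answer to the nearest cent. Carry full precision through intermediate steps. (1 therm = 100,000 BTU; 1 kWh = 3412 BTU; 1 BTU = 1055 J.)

Heat load = 45700 MJ = 45,700,000,000 J / 1055 = 43,317,536 BTU
Gas: input = 43,317,536 / 0.909 = 47,654,055 BTU = 476.5 therm → 476.5 × €2.65 = €1,262.83; + 5 × €15.11 standing = €1,338.38
Heat pump: 43,317,536 BTU / 3412 = 12,700 kWh heat; / 4.11 = 3,089 kWh in → × €0.120 = €370.68; + 5 × €7.55 standing = €408.43
Difference = |€1,338.38 − €408.43| = €929.96

€929.96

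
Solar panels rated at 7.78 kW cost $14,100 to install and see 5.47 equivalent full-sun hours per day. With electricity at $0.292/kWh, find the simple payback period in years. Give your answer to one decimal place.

3.1 years

Daily generation = 7.78 kW × 5.47 h = 42.56 kWh
Annual generation = 42.56 × 365 = 15533 kWh
Annual savings = 15533 × $0.292 = $4,535.68
Payback = $14,100 / $4,535.68 = 3.11 years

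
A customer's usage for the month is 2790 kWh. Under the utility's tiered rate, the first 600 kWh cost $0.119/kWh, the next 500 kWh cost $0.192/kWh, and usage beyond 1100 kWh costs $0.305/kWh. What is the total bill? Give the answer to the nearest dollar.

First 600 kWh × $0.119 = $71.40
Next 500 kWh × $0.192 = $96.00
Remaining 1690 kWh × $0.305 = $515.45
Total = $682.85 ≈ $683

$683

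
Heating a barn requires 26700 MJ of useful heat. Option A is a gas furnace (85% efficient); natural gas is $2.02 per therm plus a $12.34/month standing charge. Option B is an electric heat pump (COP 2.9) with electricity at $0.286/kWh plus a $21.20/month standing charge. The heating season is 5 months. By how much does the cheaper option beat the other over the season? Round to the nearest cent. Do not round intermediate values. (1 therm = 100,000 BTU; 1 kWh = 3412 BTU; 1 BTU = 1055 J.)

Heat load = 26700 MJ = 26,700,000,000 J / 1055 = 25,308,057 BTU
Gas: input = 25,308,057 / 0.85 = 29,774,185 BTU = 297.7 therm → 297.7 × $2.02 = $601.44; + 5 × $12.34 standing = $663.14
Heat pump: 25,308,057 BTU / 3412 = 7,417 kWh heat; / 2.9 = 2,558 kWh in → × $0.286 = $731.51; + 5 × $21.20 standing = $837.51
Difference = |$663.14 − $837.51| = $174.37

$174.37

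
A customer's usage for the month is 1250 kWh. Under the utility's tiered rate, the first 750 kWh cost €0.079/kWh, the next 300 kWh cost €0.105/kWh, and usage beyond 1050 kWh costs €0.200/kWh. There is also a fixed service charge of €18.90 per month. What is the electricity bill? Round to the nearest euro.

€150

First 750 kWh × €0.079 = €59.25
Next 300 kWh × €0.105 = €31.50
Remaining 200 kWh × €0.200 = €40.00
Energy charge = €130.75; + service €18.90 = €149.65 ≈ €150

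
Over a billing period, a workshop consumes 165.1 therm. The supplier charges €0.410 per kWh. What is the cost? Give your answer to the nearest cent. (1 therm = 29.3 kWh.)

€1983.35

165.1 therm × (29.3 kWh/therm) = 4,837 kWh
Cost = 4,837 kWh × €0.410/kWh = €1,983.35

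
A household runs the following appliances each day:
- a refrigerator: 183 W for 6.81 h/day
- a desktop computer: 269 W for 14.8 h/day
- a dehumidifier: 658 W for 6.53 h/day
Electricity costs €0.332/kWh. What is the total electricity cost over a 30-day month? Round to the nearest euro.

refrigerator: 183 W × 6.81 h × 30 d = 37,387 Wh = 37.39 kWh
desktop computer: 269 W × 14.8 h × 30 d = 119,436 Wh = 119.4 kWh
dehumidifier: 658 W × 6.53 h × 30 d = 128,902 Wh = 128.9 kWh
Total energy = 37.39 + 119.4 + 128.9 = 285.7 kWh
Cost = 285.7 kWh × €0.332 = €94.86 ≈ €95

€95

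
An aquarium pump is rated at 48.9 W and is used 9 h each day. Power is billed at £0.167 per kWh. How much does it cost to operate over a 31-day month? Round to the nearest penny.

£2.28

Energy = 48.9 W × 9 h/day × 31 days = 13,643 Wh = 13.64 kWh
Cost = 13.64 kWh × £0.167/kWh = £2.28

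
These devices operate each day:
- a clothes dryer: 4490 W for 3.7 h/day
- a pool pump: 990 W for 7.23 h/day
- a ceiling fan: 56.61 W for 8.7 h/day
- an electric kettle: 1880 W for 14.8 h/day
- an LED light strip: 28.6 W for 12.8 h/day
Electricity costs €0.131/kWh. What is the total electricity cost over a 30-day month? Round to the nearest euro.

clothes dryer: 4490 W × 3.7 h × 30 d = 498,390 Wh = 498.4 kWh
pool pump: 990 W × 7.23 h × 30 d = 214,731 Wh = 214.7 kWh
ceiling fan: 56.61 W × 8.7 h × 30 d = 14,775 Wh = 14.78 kWh
electric kettle: 1880 W × 14.8 h × 30 d = 834,720 Wh = 834.7 kWh
LED light strip: 28.6 W × 12.8 h × 30 d = 10,982 Wh = 10.98 kWh
Total energy = 498.4 + 214.7 + 14.78 + 834.7 + 10.98 = 1,574 kWh
Cost = 1,574 kWh × €0.131 = €206.14 ≈ €206

€206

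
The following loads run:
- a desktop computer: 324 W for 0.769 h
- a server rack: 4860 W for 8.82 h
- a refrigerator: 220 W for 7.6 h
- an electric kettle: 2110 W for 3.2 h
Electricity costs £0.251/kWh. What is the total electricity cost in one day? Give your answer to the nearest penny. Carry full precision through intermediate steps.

desktop computer: 324 W × 0.769 h = 249 Wh = 0.2492 kWh
server rack: 4860 W × 8.82 h = 42,865 Wh = 42.87 kWh
refrigerator: 220 W × 7.6 h = 1,672 Wh = 1.672 kWh
electric kettle: 2110 W × 3.2 h = 6,752 Wh = 6.752 kWh
Total energy = 0.2492 + 42.87 + 1.672 + 6.752 = 51.54 kWh
Cost = 51.54 kWh × £0.251 = £12.94

£12.94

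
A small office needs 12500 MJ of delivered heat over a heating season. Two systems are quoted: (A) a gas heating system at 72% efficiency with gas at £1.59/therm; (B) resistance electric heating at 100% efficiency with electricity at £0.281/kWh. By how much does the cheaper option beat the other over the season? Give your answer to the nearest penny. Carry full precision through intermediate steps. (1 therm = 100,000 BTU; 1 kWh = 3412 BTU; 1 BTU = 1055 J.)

Heat load = 12500 MJ = 12,500,000,000 J / 1055 = 11,848,341 BTU
Gas: input = 11,848,341 / 0.72 = 16,456,029 BTU = 164.6 therm → 164.6 × £1.59 = £261.65
Electric: 11,848,341 BTU / 3412 = 3,473 kWh → × £0.281 = £975.79
Difference = |£261.65 − £975.79| = £714.14

£714.14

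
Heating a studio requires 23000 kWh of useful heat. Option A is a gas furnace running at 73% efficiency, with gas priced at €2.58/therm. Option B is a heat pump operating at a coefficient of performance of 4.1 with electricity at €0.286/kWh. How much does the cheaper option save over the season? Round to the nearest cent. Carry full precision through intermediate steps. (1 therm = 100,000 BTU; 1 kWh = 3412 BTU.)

Heat load = 23000 kWh × 3412 = 78,476,000 BTU
Gas: input = 78,476,000 / 0.73 = 107,501,370 BTU = 1,075 therm → 1,075 × €2.58 = €2,773.54
Heat pump: 78,476,000 BTU / 3412 = 23,000 kWh heat; / 4.1 = 5,610 kWh in → × €0.286 = €1,604.39
Difference = |€2,773.54 − €1,604.39| = €1,169.15

€1169.15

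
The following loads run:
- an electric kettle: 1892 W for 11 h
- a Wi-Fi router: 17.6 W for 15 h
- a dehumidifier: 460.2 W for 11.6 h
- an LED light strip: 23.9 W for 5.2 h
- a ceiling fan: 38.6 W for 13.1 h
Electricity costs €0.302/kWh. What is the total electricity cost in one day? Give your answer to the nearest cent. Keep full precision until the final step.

electric kettle: 1892 W × 11 h = 20,812 Wh = 20.81 kWh
Wi-Fi router: 17.6 W × 15 h = 264 Wh = 0.264 kWh
dehumidifier: 460.2 W × 11.6 h = 5,338 Wh = 5.338 kWh
LED light strip: 23.9 W × 5.2 h = 124 Wh = 0.1243 kWh
ceiling fan: 38.6 W × 13.1 h = 506 Wh = 0.5057 kWh
Total energy = 20.81 + 0.264 + 5.338 + 0.1243 + 0.5057 = 27.04 kWh
Cost = 27.04 kWh × €0.302 = €8.17

€8.17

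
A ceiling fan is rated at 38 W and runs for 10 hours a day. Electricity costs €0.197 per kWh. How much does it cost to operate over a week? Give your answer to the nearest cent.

€0.52

Energy = 38 W × 10 h/day × 7 days = 2,660 Wh = 2.66 kWh
Cost = 2.66 kWh × €0.197/kWh = €0.52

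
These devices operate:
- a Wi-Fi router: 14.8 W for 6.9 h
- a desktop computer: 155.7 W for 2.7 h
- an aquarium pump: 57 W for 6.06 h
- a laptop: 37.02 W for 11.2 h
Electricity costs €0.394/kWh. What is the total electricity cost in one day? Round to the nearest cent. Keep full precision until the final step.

Wi-Fi router: 14.8 W × 6.9 h = 102 Wh = 0.1021 kWh
desktop computer: 155.7 W × 2.7 h = 420 Wh = 0.4204 kWh
aquarium pump: 57 W × 6.06 h = 345 Wh = 0.3454 kWh
laptop: 37.02 W × 11.2 h = 415 Wh = 0.4146 kWh
Total energy = 0.1021 + 0.4204 + 0.3454 + 0.4146 = 1.283 kWh
Cost = 1.283 kWh × €0.394 = €0.51

€0.51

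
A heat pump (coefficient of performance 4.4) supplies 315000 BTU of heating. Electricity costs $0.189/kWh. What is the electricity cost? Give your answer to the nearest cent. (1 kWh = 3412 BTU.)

$3.97

Heat delivered = 315,000 BTU / 3412 = 92.32 kWh
Electrical input = 92.32 kWh / 4.4 = 20.98 kWh
Cost = 20.98 × $0.189/kWh = $3.97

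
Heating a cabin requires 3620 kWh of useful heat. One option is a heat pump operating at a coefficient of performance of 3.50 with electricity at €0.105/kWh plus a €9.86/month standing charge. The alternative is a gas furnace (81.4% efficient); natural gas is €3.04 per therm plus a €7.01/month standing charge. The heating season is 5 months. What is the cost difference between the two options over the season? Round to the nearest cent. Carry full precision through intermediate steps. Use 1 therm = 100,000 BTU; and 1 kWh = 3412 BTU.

Heat load = 3620 kWh × 3412 = 12,351,440 BTU
Gas: input = 12,351,440 / 0.814 = 15,173,759 BTU = 151.7 therm → 151.7 × €3.04 = €461.28; + 5 × €7.01 standing = €496.33
Heat pump: 12,351,440 BTU / 3412 = 3,620 kWh heat; / 3.50 = 1,034 kWh in → × €0.105 = €108.60; + 5 × €9.86 standing = €157.90
Difference = |€496.33 − €157.90| = €338.43

€338.43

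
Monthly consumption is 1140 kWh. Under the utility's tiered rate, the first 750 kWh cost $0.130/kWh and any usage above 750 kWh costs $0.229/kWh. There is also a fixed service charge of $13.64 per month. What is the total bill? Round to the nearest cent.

$200.45

First 750 kWh × $0.130 = $97.50
Remaining 390 kWh × $0.229 = $89.31
Energy charge = $186.81; + service $13.64 = $200.45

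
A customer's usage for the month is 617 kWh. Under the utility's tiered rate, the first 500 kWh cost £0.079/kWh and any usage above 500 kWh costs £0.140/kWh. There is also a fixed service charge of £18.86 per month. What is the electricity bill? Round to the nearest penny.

£74.74

First 500 kWh × £0.079 = £39.50
Remaining 117 kWh × £0.140 = £16.38
Energy charge = £55.88; + service £18.86 = £74.74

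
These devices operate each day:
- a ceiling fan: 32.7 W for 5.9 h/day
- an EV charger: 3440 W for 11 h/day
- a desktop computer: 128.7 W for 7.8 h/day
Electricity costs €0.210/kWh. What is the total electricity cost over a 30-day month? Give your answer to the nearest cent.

€245.93

ceiling fan: 32.7 W × 5.9 h × 30 d = 5,788 Wh = 5.788 kWh
EV charger: 3440 W × 11 h × 30 d = 1,135,200 Wh = 1,135 kWh
desktop computer: 128.7 W × 7.8 h × 30 d = 30,116 Wh = 30.12 kWh
Total energy = 5.788 + 1,135 + 30.12 = 1,171 kWh
Cost = 1,171 kWh × €0.210 = €245.93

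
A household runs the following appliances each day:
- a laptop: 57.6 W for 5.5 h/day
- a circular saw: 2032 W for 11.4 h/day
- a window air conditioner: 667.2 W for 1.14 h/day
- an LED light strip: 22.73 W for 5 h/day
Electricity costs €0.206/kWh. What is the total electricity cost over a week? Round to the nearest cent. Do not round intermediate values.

laptop: 57.6 W × 5.5 h × 7 d = 2,218 Wh = 2.218 kWh
circular saw: 2032 W × 11.4 h × 7 d = 162,154 Wh = 162.2 kWh
window air conditioner: 667.2 W × 1.14 h × 7 d = 5,324 Wh = 5.324 kWh
LED light strip: 22.73 W × 5 h × 7 d = 796 Wh = 0.7956 kWh
Total energy = 2.218 + 162.2 + 5.324 + 0.7956 = 170.5 kWh
Cost = 170.5 kWh × €0.206 = €35.12

€35.12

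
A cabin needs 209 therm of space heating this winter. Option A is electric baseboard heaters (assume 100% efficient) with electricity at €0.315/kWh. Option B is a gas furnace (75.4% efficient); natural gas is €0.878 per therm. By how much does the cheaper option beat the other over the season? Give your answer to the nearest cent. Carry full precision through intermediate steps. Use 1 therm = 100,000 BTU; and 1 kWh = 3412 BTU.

Heat load = 209 therm × 100,000 = 20,900,000 BTU
Gas: input = 20,900,000 / 0.754 = 27,718,833 BTU = 277.2 therm → 277.2 × €0.878 = €243.37
Electric: 20,900,000 BTU / 3412 = 6,125 kWh → × €0.315 = €1,929.51
Difference = |€243.37 − €1,929.51| = €1,686.14

€1686.14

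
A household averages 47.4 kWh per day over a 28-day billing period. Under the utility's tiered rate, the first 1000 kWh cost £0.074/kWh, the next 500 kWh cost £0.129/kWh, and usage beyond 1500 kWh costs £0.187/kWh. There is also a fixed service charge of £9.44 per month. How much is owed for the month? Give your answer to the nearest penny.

Usage = 47.4 kWh/day × 28 days = 1327.2 kWh
First 1000 kWh × £0.074 = £74.00
Next 327.2 kWh × £0.129 = £42.21
Remaining tier: 0 kWh (not reached)
Energy charge = £116.21; + service £9.44 = £125.65

£125.65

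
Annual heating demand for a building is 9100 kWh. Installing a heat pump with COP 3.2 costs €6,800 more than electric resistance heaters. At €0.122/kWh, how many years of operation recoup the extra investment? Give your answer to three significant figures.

Resistance: 9100 kWh × €0.122 = €1,110.20/yr
Heat pump: 9100 / 3.2 = 2844 kWh in → × €0.122 = €346.94/yr
Annual savings = €763.26
Payback = €6,800 / €763.26 = 8.91 years

8.91 years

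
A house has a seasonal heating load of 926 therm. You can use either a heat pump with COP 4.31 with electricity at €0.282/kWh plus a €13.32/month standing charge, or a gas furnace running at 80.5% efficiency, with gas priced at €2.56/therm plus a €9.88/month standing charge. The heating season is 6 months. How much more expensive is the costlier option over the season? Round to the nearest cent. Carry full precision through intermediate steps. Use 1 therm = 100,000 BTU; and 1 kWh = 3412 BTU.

€1148.44

Heat load = 926 therm × 100,000 = 92,600,000 BTU
Gas: input = 92,600,000 / 0.805 = 115,031,056 BTU = 1,150 therm → 1,150 × €2.56 = €2,944.80; + 6 × €9.88 standing = €3,004.08
Heat pump: 92,600,000 BTU / 3412 = 27,140 kWh heat; / 4.31 = 6,297 kWh in → × €0.282 = €1,775.72; + 6 × €13.32 standing = €1,855.64
Difference = |€3,004.08 − €1,855.64| = €1,148.44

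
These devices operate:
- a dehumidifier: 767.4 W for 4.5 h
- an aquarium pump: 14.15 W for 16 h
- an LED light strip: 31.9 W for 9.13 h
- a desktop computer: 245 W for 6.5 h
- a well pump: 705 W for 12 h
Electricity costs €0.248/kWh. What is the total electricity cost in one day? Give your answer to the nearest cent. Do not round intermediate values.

dehumidifier: 767.4 W × 4.5 h = 3,453 Wh = 3.453 kWh
aquarium pump: 14.15 W × 16 h = 226 Wh = 0.2264 kWh
LED light strip: 31.9 W × 9.13 h = 291 Wh = 0.2912 kWh
desktop computer: 245 W × 6.5 h = 1,592 Wh = 1.593 kWh
well pump: 705 W × 12 h = 8,460 Wh = 8.46 kWh
Total energy = 3.453 + 0.2264 + 0.2912 + 1.593 + 8.46 = 14.02 kWh
Cost = 14.02 kWh × €0.248 = €3.48

€3.48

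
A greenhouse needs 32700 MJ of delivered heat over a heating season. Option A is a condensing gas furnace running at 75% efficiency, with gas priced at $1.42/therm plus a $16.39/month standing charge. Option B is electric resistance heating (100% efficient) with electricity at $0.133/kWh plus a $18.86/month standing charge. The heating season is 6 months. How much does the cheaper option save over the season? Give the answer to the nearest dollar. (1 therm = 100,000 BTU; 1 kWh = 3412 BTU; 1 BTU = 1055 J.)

Heat load = 32700 MJ = 32,700,000,000 J / 1055 = 30,995,261 BTU
Gas: input = 30,995,261 / 0.75 = 41,327,014 BTU = 413.3 therm → 413.3 × $1.42 = $586.84; + 6 × $16.39 standing = $685.18
Electric: 30,995,261 BTU / 3412 = 9,084 kWh → × $0.133 = $1,208.20; + 6 × $18.86 standing = $1,321.36
Difference = |$685.18 − $1,321.36| = $636.17 ≈ $636

$636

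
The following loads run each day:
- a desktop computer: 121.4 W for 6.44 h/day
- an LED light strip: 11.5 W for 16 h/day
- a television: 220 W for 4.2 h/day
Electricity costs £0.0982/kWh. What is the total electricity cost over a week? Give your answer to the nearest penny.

£1.30

desktop computer: 121.4 W × 6.44 h × 7 d = 5,473 Wh = 5.473 kWh
LED light strip: 11.5 W × 16 h × 7 d = 1,288 Wh = 1.288 kWh
television: 220 W × 4.2 h × 7 d = 6,468 Wh = 6.468 kWh
Total energy = 5.473 + 1.288 + 6.468 = 13.23 kWh
Cost = 13.23 kWh × £0.0982 = £1.30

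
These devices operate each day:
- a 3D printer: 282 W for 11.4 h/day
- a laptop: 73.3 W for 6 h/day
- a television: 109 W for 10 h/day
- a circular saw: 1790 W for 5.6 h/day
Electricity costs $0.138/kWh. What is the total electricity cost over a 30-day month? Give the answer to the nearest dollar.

3D printer: 282 W × 11.4 h × 30 d = 96,444 Wh = 96.44 kWh
laptop: 73.3 W × 6 h × 30 d = 13,194 Wh = 13.19 kWh
television: 109 W × 10 h × 30 d = 32,700 Wh = 32.7 kWh
circular saw: 1790 W × 5.6 h × 30 d = 300,720 Wh = 300.7 kWh
Total energy = 96.44 + 13.19 + 32.7 + 300.7 = 443.1 kWh
Cost = 443.1 kWh × $0.138 = $61.14 ≈ $61

$61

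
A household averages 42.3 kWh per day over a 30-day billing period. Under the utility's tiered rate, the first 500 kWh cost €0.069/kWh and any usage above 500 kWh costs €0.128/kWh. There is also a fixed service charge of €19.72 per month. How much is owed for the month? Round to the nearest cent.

Usage = 42.3 kWh/day × 30 days = 1269 kWh
First 500 kWh × €0.069 = €34.50
Remaining 769 kWh × €0.128 = €98.43
Energy charge = €132.93; + service €19.72 = €152.65

€152.65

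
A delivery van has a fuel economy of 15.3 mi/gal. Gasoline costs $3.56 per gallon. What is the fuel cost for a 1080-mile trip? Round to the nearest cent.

Fuel = 1080 mi / 15.3 mpg = 70.59 gal
Cost = 70.59 gal × $3.56/gal = $251.29

$251.29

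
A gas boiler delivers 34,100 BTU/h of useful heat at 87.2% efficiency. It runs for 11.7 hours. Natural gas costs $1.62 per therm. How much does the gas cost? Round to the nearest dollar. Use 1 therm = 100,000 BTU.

$7

Heat delivered = 34,100 BTU/h × 11.7 h = 398,970 BTU
Gas input = 398,970 / 0.872 = 457,534 BTU
= 457,534 / 100,000 = 4.575 therm
Cost = 4.575 × $1.62/therm = $7.41 ≈ $7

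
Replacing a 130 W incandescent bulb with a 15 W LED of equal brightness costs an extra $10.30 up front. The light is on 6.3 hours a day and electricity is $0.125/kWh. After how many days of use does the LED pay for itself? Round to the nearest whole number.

Power saved = 130 − 15 = 115 W
Daily energy saved = 115 W × 6.3 h = 724.5 Wh = 0.7245 kWh
Daily savings = 0.7245 × $0.125 = $0.0906
Payback = $10.30 / $0.0906 per day = 113.7 days

114 days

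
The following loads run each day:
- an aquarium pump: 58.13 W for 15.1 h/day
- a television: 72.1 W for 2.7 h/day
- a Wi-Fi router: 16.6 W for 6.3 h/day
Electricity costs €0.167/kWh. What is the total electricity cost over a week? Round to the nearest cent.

€1.38

aquarium pump: 58.13 W × 15.1 h × 7 d = 6,144 Wh = 6.144 kWh
television: 72.1 W × 2.7 h × 7 d = 1,363 Wh = 1.363 kWh
Wi-Fi router: 16.6 W × 6.3 h × 7 d = 732 Wh = 0.7321 kWh
Total energy = 6.144 + 1.363 + 0.7321 = 8.239 kWh
Cost = 8.239 kWh × €0.167 = €1.38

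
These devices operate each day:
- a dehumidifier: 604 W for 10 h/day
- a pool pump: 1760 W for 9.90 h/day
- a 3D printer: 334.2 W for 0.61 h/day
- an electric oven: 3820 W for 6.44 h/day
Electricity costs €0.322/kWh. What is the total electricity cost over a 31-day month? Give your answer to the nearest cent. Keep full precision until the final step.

€481.82

dehumidifier: 604 W × 10 h × 31 d = 187,240 Wh = 187.2 kWh
pool pump: 1760 W × 9.90 h × 31 d = 540,144 Wh = 540.1 kWh
3D printer: 334.2 W × 0.61 h × 31 d = 6,320 Wh = 6.32 kWh
electric oven: 3820 W × 6.44 h × 31 d = 762,625 Wh = 762.6 kWh
Total energy = 187.2 + 540.1 + 6.32 + 762.6 = 1,496 kWh
Cost = 1,496 kWh × €0.322 = €481.82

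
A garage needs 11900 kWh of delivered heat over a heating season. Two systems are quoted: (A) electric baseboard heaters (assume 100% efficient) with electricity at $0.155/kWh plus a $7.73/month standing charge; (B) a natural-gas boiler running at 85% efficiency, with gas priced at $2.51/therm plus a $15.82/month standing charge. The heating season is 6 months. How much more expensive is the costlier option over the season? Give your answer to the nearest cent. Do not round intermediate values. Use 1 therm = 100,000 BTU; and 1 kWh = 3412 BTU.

Heat load = 11900 kWh × 3412 = 40,602,800 BTU
Gas: input = 40,602,800 / 0.85 = 47,768,000 BTU = 477.7 therm → 477.7 × $2.51 = $1,198.98; + 6 × $15.82 standing = $1,293.90
Electric: 40,602,800 BTU / 3412 = 11,900 kWh → × $0.155 = $1,844.50; + 6 × $7.73 standing = $1,890.88
Difference = |$1,293.90 − $1,890.88| = $596.98

$596.98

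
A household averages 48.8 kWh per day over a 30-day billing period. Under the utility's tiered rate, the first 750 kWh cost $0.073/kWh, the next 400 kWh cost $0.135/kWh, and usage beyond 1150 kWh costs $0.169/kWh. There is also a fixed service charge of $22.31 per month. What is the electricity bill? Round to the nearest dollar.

Usage = 48.8 kWh/day × 30 days = 1464 kWh
First 750 kWh × $0.073 = $54.75
Next 400 kWh × $0.135 = $54.00
Remaining 314 kWh × $0.169 = $53.07
Energy charge = $161.82; + service $22.31 = $184.13 ≈ $184

$184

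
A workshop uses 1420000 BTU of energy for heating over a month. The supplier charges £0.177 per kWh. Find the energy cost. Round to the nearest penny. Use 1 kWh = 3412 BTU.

£73.66

1420000 BTU × (0.00029308 kWh/BTU) = 416.2 kWh
Cost = 416.2 kWh × £0.177/kWh = £73.66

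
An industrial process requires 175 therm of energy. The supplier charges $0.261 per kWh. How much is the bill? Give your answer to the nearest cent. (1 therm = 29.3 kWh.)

175 therm × (29.3 kWh/therm) = 5,128 kWh
Cost = 5,128 kWh × $0.261/kWh = $1,338.28

$1338.28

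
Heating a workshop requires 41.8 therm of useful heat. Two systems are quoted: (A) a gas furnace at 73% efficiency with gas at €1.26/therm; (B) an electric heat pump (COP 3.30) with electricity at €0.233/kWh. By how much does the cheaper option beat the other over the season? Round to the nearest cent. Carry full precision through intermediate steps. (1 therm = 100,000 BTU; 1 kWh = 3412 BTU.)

€14.35

Heat load = 41.8 therm × 100,000 = 4,180,000 BTU
Gas: input = 4,180,000 / 0.73 = 5,726,027 BTU = 57.26 therm → 57.26 × €1.26 = €72.15
Heat pump: 4,180,000 BTU / 3412 = 1,225 kWh heat; / 3.30 = 371.2 kWh in → × €0.233 = €86.50
Difference = |€72.15 − €86.50| = €14.35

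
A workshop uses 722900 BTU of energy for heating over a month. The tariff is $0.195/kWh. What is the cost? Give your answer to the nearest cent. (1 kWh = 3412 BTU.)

722900 BTU × (0.00029308 kWh/BTU) = 211.9 kWh
Cost = 211.9 kWh × $0.195/kWh = $41.31

$41.31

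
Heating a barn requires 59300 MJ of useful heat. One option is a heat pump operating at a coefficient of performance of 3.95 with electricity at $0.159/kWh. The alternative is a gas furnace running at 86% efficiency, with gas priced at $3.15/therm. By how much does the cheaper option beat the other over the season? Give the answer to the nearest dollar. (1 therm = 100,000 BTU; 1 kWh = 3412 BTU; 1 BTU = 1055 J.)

Heat load = 59300 MJ = 59,300,000,000 J / 1055 = 56,208,531 BTU
Gas: input = 56,208,531 / 0.86 = 65,358,757 BTU = 653.6 therm → 653.6 × $3.15 = $2,058.80
Heat pump: 56,208,531 BTU / 3412 = 16,470 kWh heat; / 3.95 = 4,171 kWh in → × $0.159 = $663.12
Difference = |$2,058.80 − $663.12| = $1,395.68 ≈ $1396

$1396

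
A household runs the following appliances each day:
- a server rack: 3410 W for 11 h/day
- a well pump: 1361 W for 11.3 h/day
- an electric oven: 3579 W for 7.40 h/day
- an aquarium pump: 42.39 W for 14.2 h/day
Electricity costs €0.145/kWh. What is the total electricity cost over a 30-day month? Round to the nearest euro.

server rack: 3410 W × 11 h × 30 d = 1,125,300 Wh = 1,125 kWh
well pump: 1361 W × 11.3 h × 30 d = 461,379 Wh = 461.4 kWh
electric oven: 3579 W × 7.40 h × 30 d = 794,538 Wh = 794.5 kWh
aquarium pump: 42.39 W × 14.2 h × 30 d = 18,058 Wh = 18.06 kWh
Total energy = 1,125 + 461.4 + 794.5 + 18.06 = 2,399 kWh
Cost = 2,399 kWh × €0.145 = €347.89 ≈ €348

€348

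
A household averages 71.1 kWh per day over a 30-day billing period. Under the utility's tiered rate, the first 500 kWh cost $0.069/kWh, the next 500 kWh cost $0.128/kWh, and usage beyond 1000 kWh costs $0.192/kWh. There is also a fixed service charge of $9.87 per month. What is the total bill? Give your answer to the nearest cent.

$325.91

Usage = 71.1 kWh/day × 30 days = 2133 kWh
First 500 kWh × $0.069 = $34.50
Next 500 kWh × $0.128 = $64.00
Remaining 1133 kWh × $0.192 = $217.54
Energy charge = $316.04; + service $9.87 = $325.91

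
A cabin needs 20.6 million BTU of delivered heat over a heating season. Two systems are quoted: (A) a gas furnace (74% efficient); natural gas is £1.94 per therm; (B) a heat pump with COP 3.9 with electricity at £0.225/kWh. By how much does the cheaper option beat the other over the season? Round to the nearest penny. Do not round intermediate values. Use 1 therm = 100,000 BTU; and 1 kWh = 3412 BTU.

Heat load = 20.6 × 10⁶ BTU = 20,600,000 BTU
Gas: input = 20,600,000 / 0.74 = 27,837,838 BTU = 278.4 therm → 278.4 × £1.94 = £540.05
Heat pump: 20,600,000 BTU / 3412 = 6,038 kWh heat; / 3.9 = 1,548 kWh in → × £0.225 = £348.32
Difference = |£540.05 − £348.32| = £191.74

£191.74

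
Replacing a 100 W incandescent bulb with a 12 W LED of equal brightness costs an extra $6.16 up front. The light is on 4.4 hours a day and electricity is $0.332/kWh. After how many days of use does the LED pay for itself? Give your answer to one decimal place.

47.9 days

Power saved = 100 − 12 = 88 W
Daily energy saved = 88 W × 4.4 h = 387.2 Wh = 0.3872 kWh
Daily savings = 0.3872 × $0.332 = $0.1286
Payback = $6.16 / $0.1286 per day = 47.92 days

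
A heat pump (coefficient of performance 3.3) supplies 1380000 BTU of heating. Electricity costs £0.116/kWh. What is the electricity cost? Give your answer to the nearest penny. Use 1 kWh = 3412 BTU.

£14.22

Heat delivered = 1,380,000 BTU / 3412 = 404.5 kWh
Electrical input = 404.5 kWh / 3.3 = 122.6 kWh
Cost = 122.6 × £0.116/kWh = £14.22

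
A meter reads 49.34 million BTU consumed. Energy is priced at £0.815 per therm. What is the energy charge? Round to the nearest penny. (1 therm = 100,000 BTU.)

£402.12

49.34 million BTU × (10 therm/million BTU) = 493.4 therm
Cost = 493.4 therm × £0.815/therm = £402.12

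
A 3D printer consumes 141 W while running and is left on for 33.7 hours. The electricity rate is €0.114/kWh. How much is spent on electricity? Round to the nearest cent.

€0.54

Energy = 141 W × 33.7 h = 4,752 Wh = 4.752 kWh
Cost = 4.752 kWh × €0.114/kWh = €0.54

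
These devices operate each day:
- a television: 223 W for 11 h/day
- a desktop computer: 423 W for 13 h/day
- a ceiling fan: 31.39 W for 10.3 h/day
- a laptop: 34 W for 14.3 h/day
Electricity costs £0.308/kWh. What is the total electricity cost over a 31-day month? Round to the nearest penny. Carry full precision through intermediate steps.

£83.65

television: 223 W × 11 h × 31 d = 76,043 Wh = 76.04 kWh
desktop computer: 423 W × 13 h × 31 d = 170,469 Wh = 170.5 kWh
ceiling fan: 31.39 W × 10.3 h × 31 d = 10,023 Wh = 10.02 kWh
laptop: 34 W × 14.3 h × 31 d = 15,072 Wh = 15.07 kWh
Total energy = 76.04 + 170.5 + 10.02 + 15.07 = 271.6 kWh
Cost = 271.6 kWh × £0.308 = £83.65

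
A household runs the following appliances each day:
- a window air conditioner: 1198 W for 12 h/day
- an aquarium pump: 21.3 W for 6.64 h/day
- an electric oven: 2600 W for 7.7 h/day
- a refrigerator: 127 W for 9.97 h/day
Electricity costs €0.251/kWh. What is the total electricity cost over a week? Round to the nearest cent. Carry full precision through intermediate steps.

€62.91

window air conditioner: 1198 W × 12 h × 7 d = 100,632 Wh = 100.6 kWh
aquarium pump: 21.3 W × 6.64 h × 7 d = 990 Wh = 0.99 kWh
electric oven: 2600 W × 7.7 h × 7 d = 140,140 Wh = 140.1 kWh
refrigerator: 127 W × 9.97 h × 7 d = 8,863 Wh = 8.863 kWh
Total energy = 100.6 + 0.99 + 140.1 + 8.863 = 250.6 kWh
Cost = 250.6 kWh × €0.251 = €62.91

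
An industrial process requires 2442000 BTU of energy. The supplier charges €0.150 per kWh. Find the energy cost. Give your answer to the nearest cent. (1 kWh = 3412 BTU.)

2442000 BTU × (0.00029308 kWh/BTU) = 715.7 kWh
Cost = 715.7 kWh × €0.150/kWh = €107.36

€107.36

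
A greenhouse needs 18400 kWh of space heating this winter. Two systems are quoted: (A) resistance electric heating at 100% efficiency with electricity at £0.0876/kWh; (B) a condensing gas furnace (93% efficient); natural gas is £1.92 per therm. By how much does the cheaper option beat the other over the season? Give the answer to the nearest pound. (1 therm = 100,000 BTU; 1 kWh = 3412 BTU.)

Heat load = 18400 kWh × 3412 = 62,780,800 BTU
Gas: input = 62,780,800 / 0.93 = 67,506,237 BTU = 675.1 therm → 675.1 × £1.92 = £1,296.12
Electric: 62,780,800 BTU / 3412 = 18,400 kWh → × £0.0876 = £1,611.84
Difference = |£1,296.12 − £1,611.84| = £315.72 ≈ £316

£316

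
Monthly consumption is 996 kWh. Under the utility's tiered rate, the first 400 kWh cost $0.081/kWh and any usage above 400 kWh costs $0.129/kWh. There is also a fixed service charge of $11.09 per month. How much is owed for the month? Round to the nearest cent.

First 400 kWh × $0.081 = $32.40
Remaining 596 kWh × $0.129 = $76.88
Energy charge = $109.28; + service $11.09 = $120.37

$120.37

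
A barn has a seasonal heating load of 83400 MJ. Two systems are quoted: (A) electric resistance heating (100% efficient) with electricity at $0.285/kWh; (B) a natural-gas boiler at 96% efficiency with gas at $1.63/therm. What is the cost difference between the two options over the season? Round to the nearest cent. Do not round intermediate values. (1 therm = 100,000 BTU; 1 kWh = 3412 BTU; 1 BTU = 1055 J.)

Heat load = 83400 MJ = 83,400,000,000 J / 1055 = 79,052,133 BTU
Gas: input = 79,052,133 / 0.96 = 82,345,972 BTU = 823.5 therm → 823.5 × $1.63 = $1,342.24
Electric: 79,052,133 BTU / 3412 = 23,170 kWh → × $0.285 = $6,603.12
Difference = |$1,342.24 − $6,603.12| = $5,260.88

$5260.88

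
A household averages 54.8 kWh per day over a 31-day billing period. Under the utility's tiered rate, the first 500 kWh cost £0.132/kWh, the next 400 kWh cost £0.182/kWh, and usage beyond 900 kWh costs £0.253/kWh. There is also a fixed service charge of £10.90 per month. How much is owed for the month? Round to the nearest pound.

Usage = 54.8 kWh/day × 31 days = 1698.8 kWh
First 500 kWh × £0.132 = £66.00
Next 400 kWh × £0.182 = £72.80
Remaining 798.8 kWh × £0.253 = £202.10
Energy charge = £340.90; + service £10.90 = £351.80 ≈ £352

£352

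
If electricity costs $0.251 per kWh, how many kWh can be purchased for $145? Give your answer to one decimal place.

$145 / $0.251 per kWh = 577.7 kWh

577.7 kWh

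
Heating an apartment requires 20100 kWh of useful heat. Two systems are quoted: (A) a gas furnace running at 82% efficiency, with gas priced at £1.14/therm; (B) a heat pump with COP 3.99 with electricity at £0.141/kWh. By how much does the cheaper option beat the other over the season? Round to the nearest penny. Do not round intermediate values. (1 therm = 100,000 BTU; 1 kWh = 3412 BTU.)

£243.15

Heat load = 20100 kWh × 3412 = 68,581,200 BTU
Gas: input = 68,581,200 / 0.82 = 83,635,610 BTU = 836.4 therm → 836.4 × £1.14 = £953.45
Heat pump: 68,581,200 BTU / 3412 = 20,100 kWh heat; / 3.99 = 5,038 kWh in → × £0.141 = £710.30
Difference = |£953.45 − £710.30| = £243.15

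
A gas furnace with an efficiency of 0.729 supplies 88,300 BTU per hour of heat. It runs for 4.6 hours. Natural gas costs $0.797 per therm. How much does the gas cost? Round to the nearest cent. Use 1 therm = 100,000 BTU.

Heat delivered = 88,300 BTU/h × 4.6 h = 406,180 BTU
Gas input = 406,180 / 0.729 = 557,174 BTU
= 557,174 / 100,000 = 5.572 therm
Cost = 5.572 × $0.797/therm = $4.44

$4.44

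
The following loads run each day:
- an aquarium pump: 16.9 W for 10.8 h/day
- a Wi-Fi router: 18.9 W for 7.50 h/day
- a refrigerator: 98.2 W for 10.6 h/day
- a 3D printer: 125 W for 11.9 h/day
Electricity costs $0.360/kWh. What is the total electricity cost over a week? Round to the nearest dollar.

aquarium pump: 16.9 W × 10.8 h × 7 d = 1,278 Wh = 1.278 kWh
Wi-Fi router: 18.9 W × 7.50 h × 7 d = 992 Wh = 0.9922 kWh
refrigerator: 98.2 W × 10.6 h × 7 d = 7,286 Wh = 7.286 kWh
3D printer: 125 W × 11.9 h × 7 d = 10,412 Wh = 10.41 kWh
Total energy = 1.278 + 0.9922 + 7.286 + 10.41 = 19.97 kWh
Cost = 19.97 kWh × $0.360 = $7.19 ≈ $7

$7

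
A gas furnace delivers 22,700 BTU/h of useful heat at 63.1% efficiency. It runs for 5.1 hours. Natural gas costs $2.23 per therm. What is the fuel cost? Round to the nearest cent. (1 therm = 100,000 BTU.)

$4.09

Heat delivered = 22,700 BTU/h × 5.1 h = 115,770 BTU
Gas input = 115,770 / 0.631 = 183,471 BTU
= 183,471 / 100,000 = 1.835 therm
Cost = 1.835 × $2.23/therm = $4.09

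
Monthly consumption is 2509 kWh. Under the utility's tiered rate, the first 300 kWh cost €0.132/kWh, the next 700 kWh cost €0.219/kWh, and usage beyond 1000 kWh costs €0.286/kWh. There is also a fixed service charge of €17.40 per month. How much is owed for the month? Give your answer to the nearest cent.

€641.87

First 300 kWh × €0.132 = €39.60
Next 700 kWh × €0.219 = €153.30
Remaining 1509 kWh × €0.286 = €431.57
Energy charge = €624.47; + service €17.40 = €641.87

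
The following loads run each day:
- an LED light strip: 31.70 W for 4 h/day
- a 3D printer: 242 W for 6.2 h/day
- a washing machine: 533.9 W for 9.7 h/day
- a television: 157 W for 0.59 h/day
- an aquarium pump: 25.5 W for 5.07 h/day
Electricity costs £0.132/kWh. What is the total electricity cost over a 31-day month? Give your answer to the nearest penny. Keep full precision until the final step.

£28.76

LED light strip: 31.70 W × 4 h × 31 d = 3,931 Wh = 3.931 kWh
3D printer: 242 W × 6.2 h × 31 d = 46,512 Wh = 46.51 kWh
washing machine: 533.9 W × 9.7 h × 31 d = 160,544 Wh = 160.5 kWh
television: 157 W × 0.59 h × 31 d = 2,872 Wh = 2.872 kWh
aquarium pump: 25.5 W × 5.07 h × 31 d = 4,008 Wh = 4.008 kWh
Total energy = 3.931 + 46.51 + 160.5 + 2.872 + 4.008 = 217.9 kWh
Cost = 217.9 kWh × £0.132 = £28.76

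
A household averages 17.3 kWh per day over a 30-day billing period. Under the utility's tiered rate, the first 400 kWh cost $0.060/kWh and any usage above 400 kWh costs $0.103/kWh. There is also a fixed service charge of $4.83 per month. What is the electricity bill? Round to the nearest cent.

Usage = 17.3 kWh/day × 30 days = 519 kWh
First 400 kWh × $0.060 = $24.00
Remaining 119 kWh × $0.103 = $12.26
Energy charge = $36.26; + service $4.83 = $41.09

$41.09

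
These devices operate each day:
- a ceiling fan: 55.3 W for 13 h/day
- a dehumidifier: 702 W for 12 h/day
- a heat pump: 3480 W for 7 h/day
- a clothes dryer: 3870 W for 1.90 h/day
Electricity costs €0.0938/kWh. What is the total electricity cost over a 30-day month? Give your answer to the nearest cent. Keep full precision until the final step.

ceiling fan: 55.3 W × 13 h × 30 d = 21,567 Wh = 21.57 kWh
dehumidifier: 702 W × 12 h × 30 d = 252,720 Wh = 252.7 kWh
heat pump: 3480 W × 7 h × 30 d = 730,800 Wh = 730.8 kWh
clothes dryer: 3870 W × 1.90 h × 30 d = 220,590 Wh = 220.6 kWh
Total energy = 21.57 + 252.7 + 730.8 + 220.6 = 1,226 kWh
Cost = 1,226 kWh × €0.0938 = €114.97

€114.97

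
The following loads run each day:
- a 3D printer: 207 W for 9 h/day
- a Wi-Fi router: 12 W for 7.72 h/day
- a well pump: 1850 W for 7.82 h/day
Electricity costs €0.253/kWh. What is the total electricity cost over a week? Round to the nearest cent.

3D printer: 207 W × 9 h × 7 d = 13,041 Wh = 13.04 kWh
Wi-Fi router: 12 W × 7.72 h × 7 d = 648 Wh = 0.6485 kWh
well pump: 1850 W × 7.82 h × 7 d = 101,269 Wh = 101.3 kWh
Total energy = 13.04 + 0.6485 + 101.3 = 115 kWh
Cost = 115 kWh × €0.253 = €29.08

€29.08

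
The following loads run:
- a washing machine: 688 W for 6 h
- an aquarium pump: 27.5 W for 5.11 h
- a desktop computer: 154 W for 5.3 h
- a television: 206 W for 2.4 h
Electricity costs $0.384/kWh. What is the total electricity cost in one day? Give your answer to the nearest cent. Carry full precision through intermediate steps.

washing machine: 688 W × 6 h = 4,128 Wh = 4.128 kWh
aquarium pump: 27.5 W × 5.11 h = 141 Wh = 0.1405 kWh
desktop computer: 154 W × 5.3 h = 816 Wh = 0.8162 kWh
television: 206 W × 2.4 h = 494 Wh = 0.4944 kWh
Total energy = 4.128 + 0.1405 + 0.8162 + 0.4944 = 5.579 kWh
Cost = 5.579 kWh × $0.384 = $2.14

$2.14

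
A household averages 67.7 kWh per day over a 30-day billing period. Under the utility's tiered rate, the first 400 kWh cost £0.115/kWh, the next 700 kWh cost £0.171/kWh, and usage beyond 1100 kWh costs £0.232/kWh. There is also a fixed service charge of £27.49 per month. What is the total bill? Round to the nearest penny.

Usage = 67.7 kWh/day × 30 days = 2031 kWh
First 400 kWh × £0.115 = £46.00
Next 700 kWh × £0.171 = £119.70
Remaining 931 kWh × £0.232 = £215.99
Energy charge = £381.69; + service £27.49 = £409.18

£409.18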